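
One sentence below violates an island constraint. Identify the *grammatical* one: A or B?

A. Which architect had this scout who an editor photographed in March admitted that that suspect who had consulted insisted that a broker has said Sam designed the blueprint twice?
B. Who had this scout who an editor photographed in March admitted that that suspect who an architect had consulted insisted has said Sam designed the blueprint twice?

In A, the wh-phrase is extracted from inside a complex-NP island (relative clause) (introduced by "who"), which blocks movement.
In B, the extraction path crosses only that-complement boundaries, which are transparent.
So B is grammatical.

B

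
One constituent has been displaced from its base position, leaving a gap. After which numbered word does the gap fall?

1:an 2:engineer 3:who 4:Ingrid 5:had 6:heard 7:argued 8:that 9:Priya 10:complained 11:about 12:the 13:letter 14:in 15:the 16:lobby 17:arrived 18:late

The displaced element is "an engineer" (word 2).
It is linked across 1 clause boundary (Ø).
It functions as the subject of "argued", so the gap sits immediately after word 6 ("heard").
Base order: Ingrid had heard that an engineer argued that Priya complained about the letter in the lobby.

6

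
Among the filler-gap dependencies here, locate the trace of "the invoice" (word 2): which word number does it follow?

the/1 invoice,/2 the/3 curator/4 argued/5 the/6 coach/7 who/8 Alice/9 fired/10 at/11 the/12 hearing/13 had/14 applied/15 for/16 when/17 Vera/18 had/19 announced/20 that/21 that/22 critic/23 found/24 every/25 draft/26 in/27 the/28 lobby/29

16

The displaced element is "the invoice" (word 2).
It is linked across 1 clause boundary (Ø).
It functions as the object of the preposition "for" of "applied", so the gap sits immediately after word 16 ("for").
Base order: The curator argued the coach who Alice fired at the hearing had applied for the invoice when Vera had announced that that critic found every draft in the lobby.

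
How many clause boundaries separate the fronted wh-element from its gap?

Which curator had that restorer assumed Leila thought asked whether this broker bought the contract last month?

"which curator" is extracted from the subject of "asked".
Boundaries crossed, outermost first: [Ø], [Ø] — 2 in total.

2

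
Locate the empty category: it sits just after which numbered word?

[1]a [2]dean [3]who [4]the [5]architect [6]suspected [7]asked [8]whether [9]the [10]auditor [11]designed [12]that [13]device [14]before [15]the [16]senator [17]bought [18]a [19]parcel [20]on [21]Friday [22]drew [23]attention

6

The displaced element is "a dean" (word 2).
It is linked across 1 clause boundary (Ø).
It functions as the subject of "asked", so the gap sits immediately after word 6 ("suspected").
Base order: The architect suspected that a dean asked whether the auditor designed that device before the senator bought a parcel on Friday.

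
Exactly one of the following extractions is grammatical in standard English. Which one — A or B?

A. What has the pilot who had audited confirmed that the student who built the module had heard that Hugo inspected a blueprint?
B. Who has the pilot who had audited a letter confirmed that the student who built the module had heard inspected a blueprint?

In A, the wh-phrase is extracted from inside a complex-NP island (relative clause) (introduced by "who"), which blocks movement.
In B, the extraction path crosses only that-complement boundaries, which are transparent.
So B is grammatical.

B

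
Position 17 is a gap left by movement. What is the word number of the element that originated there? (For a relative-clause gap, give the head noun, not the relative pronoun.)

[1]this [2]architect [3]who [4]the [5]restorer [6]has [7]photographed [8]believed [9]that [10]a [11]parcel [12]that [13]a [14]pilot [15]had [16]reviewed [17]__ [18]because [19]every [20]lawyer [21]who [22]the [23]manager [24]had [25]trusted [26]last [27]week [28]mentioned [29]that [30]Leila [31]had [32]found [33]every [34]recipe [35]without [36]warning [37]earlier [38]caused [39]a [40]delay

The gap at 17 is the object of "reviewed", inside a relative clause.
The relative pronoun is "that" (word 12); it is bound by the head noun immediately before it.
Its filler is the head noun "parcel", at word 11.

11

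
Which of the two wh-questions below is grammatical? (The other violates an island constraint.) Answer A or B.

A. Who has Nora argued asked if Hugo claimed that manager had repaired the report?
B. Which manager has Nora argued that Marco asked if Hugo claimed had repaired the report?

In B, the wh-phrase is extracted from inside a wh-island (introduced by "if"), which blocks movement.
In A, the extraction path crosses only that-complement boundaries, which are transparent.
So A is grammatical.

A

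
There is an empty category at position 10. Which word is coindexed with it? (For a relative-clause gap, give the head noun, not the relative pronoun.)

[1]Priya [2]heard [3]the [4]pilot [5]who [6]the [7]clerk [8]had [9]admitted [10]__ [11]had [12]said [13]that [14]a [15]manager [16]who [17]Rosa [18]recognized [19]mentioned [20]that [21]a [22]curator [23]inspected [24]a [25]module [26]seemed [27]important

4

The gap at 10 is the subject of "said", inside a relative clause.
The relative pronoun is "who" (word 5); it is bound by the head noun immediately before it.
Its filler is the head noun "pilot", at word 4.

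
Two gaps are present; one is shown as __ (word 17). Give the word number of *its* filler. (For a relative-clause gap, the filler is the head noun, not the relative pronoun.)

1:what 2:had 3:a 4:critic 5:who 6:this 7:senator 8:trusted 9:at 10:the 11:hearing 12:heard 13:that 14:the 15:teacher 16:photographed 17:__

1

The marked gap is the direct object of "photographed".
Its filler is the fronted wh-phrase "what", at word 1.
(The other dependency links word 4 to a gap after word 8.)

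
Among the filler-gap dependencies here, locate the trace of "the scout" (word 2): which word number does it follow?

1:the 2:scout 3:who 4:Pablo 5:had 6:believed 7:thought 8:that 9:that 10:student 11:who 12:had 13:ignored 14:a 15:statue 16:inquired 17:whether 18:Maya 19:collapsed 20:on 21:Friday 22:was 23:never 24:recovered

6

The displaced element is "the scout" (word 2).
It is linked across 1 clause boundary (Ø).
It functions as the subject of "thought", so the gap sits immediately after word 6 ("believed").
Base order: Pablo had believed that the scout thought that that student who had ignored a statue inquired whether Maya collapsed on Friday.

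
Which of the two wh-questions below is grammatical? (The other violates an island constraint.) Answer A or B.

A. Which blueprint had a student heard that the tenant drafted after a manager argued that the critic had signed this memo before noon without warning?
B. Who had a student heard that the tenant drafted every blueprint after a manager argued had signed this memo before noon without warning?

A

In B, the wh-phrase is extracted from inside an adjunct island (introduced by "after"), which blocks movement.
In A, the extraction path crosses only that-complement boundaries, which are transparent.
So A is grammatical.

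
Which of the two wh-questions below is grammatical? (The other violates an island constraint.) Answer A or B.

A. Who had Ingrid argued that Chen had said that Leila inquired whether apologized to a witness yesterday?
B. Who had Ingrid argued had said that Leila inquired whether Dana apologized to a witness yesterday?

In A, the wh-phrase is extracted from inside a wh-island (introduced by "whether"), which blocks movement.
In B, the extraction path crosses only that-complement boundaries, which are transparent.
So B is grammatical.

B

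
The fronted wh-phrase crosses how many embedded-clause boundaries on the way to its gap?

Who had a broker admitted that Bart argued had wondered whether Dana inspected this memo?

2

"who" is extracted from the subject of "wondered".
Boundaries crossed, outermost first: [that], [Ø] — 2 in total.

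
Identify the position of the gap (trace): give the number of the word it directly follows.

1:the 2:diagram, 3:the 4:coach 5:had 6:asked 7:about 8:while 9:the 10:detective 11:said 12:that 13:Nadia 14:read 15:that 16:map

7

The displaced element is "the diagram" (word 2).
It functions as the object of the preposition "about" of "asked", so the gap sits immediately after word 7 ("about").
Base order: The coach had asked about the diagram while the detective said that Nadia read that map.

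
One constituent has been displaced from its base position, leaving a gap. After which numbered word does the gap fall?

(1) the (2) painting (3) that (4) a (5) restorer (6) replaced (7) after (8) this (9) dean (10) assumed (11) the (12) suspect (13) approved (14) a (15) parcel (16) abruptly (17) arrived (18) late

6

The displaced element is "the painting" (word 2).
It functions as the direct object of "replaced", so the gap sits immediately after word 6 ("replaced").
Base order: A restorer replaced the painting after this dean assumed the suspect approved a parcel abruptly.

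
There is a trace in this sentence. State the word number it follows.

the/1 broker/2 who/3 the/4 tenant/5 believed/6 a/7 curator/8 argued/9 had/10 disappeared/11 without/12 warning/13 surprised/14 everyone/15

9

The displaced element is "the broker" (word 2).
It is linked across 2 clause boundaries (Ø → Ø).
It functions as the subject of "disappeared", so the gap sits immediately after word 9 ("argued").
Base order: The tenant believed a curator argued that the broker had disappeared without warning.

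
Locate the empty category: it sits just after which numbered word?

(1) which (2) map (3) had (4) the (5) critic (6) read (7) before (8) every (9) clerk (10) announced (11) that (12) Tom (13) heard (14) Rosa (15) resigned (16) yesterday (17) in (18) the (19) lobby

6

The displaced element is "which map" (word 2).
It functions as the direct object of "read", so the gap sits immediately after word 6 ("read").
Base order: The critic had read which map before every clerk announced that Tom heard Rosa resigned yesterday in the lobby.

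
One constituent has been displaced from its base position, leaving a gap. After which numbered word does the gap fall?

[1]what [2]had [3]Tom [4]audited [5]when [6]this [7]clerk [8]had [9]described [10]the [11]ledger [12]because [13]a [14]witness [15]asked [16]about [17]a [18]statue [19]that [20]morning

The displaced element is "what" (word 1).
It functions as the direct object of "audited", so the gap sits immediately after word 4 ("audited").
Base order: Tom had audited what when this clerk had described the ledger because a witness asked about a statue that morning.

4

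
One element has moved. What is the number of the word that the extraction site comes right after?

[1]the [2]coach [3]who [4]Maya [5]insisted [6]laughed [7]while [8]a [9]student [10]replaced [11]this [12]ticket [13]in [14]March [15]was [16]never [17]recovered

5

The displaced element is "the coach" (word 2).
It is linked across 1 clause boundary (Ø).
It functions as the subject of "laughed", so the gap sits immediately after word 5 ("insisted").
Base order: Maya insisted the coach laughed while a student replaced this ticket in March.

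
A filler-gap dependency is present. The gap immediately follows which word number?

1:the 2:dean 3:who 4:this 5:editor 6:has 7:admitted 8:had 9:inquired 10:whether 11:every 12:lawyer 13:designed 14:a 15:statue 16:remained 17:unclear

7

The displaced element is "the dean" (word 2).
It is linked across 1 clause boundary (Ø).
It functions as the subject of "inquired", so the gap sits immediately after word 7 ("admitted").
Base order: This editor has admitted that the dean had inquired whether every lawyer designed a statue.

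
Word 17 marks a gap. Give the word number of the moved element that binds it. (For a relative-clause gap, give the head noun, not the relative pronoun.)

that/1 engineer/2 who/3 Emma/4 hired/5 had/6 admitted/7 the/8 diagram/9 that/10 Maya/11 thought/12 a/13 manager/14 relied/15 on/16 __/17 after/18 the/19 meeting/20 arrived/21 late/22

9

The gap at 17 is the prepositional object of "relied", inside a relative clause.
The relative pronoun is "that" (word 10); it is bound by the head noun immediately before it.
Its filler is the head noun "diagram", at word 9.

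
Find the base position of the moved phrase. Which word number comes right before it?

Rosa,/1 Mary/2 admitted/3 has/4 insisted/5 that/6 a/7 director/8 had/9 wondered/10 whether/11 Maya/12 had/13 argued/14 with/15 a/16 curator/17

3

The displaced element is "Rosa" (word 1).
It is linked across 1 clause boundary (Ø).
It functions as the subject of "insisted", so the gap sits immediately after word 3 ("admitted").
Base order: Mary admitted that Rosa has insisted that a director had wondered whether Maya had argued with a curator.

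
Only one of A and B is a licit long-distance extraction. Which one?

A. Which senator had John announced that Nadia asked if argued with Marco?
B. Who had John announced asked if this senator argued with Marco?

In A, the wh-phrase is extracted from inside a wh-island (introduced by "if"), which blocks movement.
In B, the extraction path crosses only that-complement boundaries, which are transparent.
So B is grammatical.

B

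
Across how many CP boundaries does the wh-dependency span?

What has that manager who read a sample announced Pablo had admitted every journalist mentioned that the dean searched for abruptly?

"what" is extracted from the PP object of "searched".
Boundaries crossed, outermost first: [Ø], [Ø], [that] — 3 in total.

3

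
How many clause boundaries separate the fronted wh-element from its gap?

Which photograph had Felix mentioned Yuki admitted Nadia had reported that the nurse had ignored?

"which photograph" is extracted from the object of "ignored".
Boundaries crossed, outermost first: [Ø], [Ø], [that] — 3 in total.

3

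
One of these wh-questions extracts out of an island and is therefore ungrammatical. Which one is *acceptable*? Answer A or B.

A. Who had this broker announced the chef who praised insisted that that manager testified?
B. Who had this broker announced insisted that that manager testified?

B

In A, the wh-phrase is extracted from inside a complex-NP island (relative clause) (introduced by "who"), which blocks movement.
In B, the extraction path crosses only that-complement boundaries, which are transparent.
So B is grammatical.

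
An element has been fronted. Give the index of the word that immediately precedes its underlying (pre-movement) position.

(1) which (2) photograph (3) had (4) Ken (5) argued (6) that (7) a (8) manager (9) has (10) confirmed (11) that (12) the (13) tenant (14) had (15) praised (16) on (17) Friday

15

The displaced element is "which photograph" (word 2).
It is linked across 2 clause boundaries (that → that).
It functions as the direct object of "praised", so the gap sits immediately after word 15 ("praised").
Base order: Ken had argued that a manager has confirmed that the tenant had praised which photograph on Friday.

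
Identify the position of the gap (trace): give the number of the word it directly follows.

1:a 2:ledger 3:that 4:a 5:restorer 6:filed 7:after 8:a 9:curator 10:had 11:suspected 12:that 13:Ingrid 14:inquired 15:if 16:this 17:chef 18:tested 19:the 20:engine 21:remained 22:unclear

The displaced element is "a ledger" (word 2).
It functions as the direct object of "filed", so the gap sits immediately after word 6 ("filed").
Base order: A restorer filed a ledger after a curator had suspected that Ingrid inquired if this chef tested the engine.

6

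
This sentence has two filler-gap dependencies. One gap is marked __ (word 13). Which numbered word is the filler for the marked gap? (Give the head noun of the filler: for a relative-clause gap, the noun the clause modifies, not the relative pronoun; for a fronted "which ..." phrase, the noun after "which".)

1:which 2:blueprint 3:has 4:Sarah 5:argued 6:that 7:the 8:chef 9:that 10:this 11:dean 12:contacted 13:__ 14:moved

The marked gap is inside the relative clause, the direct object of "contacted".
Its filler is the head noun "chef" (via "that"), at word 8.
(The other dependency links word 2 to a gap after word 14.)

8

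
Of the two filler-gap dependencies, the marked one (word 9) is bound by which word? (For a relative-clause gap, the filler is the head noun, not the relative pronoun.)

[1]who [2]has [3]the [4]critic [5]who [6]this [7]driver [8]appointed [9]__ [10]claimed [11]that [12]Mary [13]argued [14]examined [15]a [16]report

4

The marked gap is inside the relative clause, the direct object of "appointed".
Its filler is the head noun "critic" (via "who"), at word 4.
(The other dependency links word 1 to a gap after word 13.)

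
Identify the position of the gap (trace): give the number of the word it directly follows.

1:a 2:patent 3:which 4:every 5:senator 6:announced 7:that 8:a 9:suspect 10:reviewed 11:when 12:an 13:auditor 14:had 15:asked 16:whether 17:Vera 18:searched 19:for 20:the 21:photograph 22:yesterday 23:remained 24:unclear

10

The displaced element is "a patent" (word 2).
It is linked across 1 clause boundary (that).
It functions as the direct object of "reviewed", so the gap sits immediately after word 10 ("reviewed").
Base order: Every senator announced that a suspect reviewed a patent when an auditor had asked whether Vera searched for the photograph yesterday.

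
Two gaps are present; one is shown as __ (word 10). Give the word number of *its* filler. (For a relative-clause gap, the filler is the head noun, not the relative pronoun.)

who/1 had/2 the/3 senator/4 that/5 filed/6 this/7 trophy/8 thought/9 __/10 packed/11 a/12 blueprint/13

The marked gap is the subject of "packed".
Its filler is the fronted wh-phrase "who", at word 1.
(The other dependency links word 4 to a gap after word 5.)

1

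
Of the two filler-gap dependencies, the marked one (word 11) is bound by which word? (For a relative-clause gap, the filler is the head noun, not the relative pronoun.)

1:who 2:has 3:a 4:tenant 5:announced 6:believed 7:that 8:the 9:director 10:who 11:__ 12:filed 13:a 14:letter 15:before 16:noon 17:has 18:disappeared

9

The marked gap is inside the relative clause, the subject of "filed".
Its filler is the head noun "director" (via "who"), at word 9.
(The other dependency links word 1 to a gap after word 5.)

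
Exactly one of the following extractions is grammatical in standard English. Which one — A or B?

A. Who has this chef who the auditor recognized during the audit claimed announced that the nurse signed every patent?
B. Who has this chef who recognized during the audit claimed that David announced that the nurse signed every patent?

A

In B, the wh-phrase is extracted from inside a complex-NP island (relative clause) (introduced by "who"), which blocks movement.
In A, the extraction path crosses only that-complement boundaries, which are transparent.
So A is grammatical.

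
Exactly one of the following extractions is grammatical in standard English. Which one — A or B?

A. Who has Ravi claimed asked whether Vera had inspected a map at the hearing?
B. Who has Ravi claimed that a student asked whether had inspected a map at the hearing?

In B, the wh-phrase is extracted from inside a wh-island (introduced by "whether"), which blocks movement.
In A, the extraction path crosses only that-complement boundaries, which are transparent.
So A is grammatical.

A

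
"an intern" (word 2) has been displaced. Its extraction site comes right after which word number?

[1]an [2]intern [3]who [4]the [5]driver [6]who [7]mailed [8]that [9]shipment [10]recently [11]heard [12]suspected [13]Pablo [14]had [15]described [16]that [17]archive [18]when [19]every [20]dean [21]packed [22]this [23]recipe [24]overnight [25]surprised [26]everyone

The displaced element is "an intern" (word 2).
It is linked across 1 clause boundary (Ø).
It functions as the subject of "suspected", so the gap sits immediately after word 11 ("heard").
Base order: The driver who mailed that shipment recently heard that an intern suspected Pablo had described that archive when every dean packed this recipe overnight.

11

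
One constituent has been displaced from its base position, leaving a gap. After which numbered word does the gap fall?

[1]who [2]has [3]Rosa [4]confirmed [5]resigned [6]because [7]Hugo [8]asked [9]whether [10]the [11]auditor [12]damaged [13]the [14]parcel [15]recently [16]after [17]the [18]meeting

4

The displaced element is "who" (word 1).
It is linked across 1 clause boundary (Ø).
It functions as the subject of "resigned", so the gap sits immediately after word 4 ("confirmed").
Base order: Rosa has confirmed that who resigned because Hugo asked whether the auditor damaged the parcel recently after the meeting.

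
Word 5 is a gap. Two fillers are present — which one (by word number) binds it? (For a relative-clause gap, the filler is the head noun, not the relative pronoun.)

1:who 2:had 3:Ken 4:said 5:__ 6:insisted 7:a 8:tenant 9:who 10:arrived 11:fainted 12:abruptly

The marked gap is the subject of "insisted".
Its filler is the fronted wh-phrase "who", at word 1.
(The other dependency links word 8 to a gap after word 9.)

1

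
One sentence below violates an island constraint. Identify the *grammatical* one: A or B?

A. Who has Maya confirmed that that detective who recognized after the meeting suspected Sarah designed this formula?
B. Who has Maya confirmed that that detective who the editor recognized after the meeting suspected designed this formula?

In A, the wh-phrase is extracted from inside a complex-NP island (relative clause) (introduced by "who"), which blocks movement.
In B, the extraction path crosses only that-complement boundaries, which are transparent.
So B is grammatical.

B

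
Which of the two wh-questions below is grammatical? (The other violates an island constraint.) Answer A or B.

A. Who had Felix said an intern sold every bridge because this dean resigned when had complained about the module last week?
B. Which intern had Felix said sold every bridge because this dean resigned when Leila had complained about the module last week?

In A, the wh-phrase is extracted from inside an adjunct island (introduced by "because"), which blocks movement.
In B, the extraction path crosses only that-complement boundaries, which are transparent.
So B is grammatical.

B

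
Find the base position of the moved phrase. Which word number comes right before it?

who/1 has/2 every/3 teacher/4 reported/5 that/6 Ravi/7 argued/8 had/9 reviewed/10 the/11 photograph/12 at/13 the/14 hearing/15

8

The displaced element is "who" (word 1).
It is linked across 2 clause boundaries (that → Ø).
It functions as the subject of "reviewed", so the gap sits immediately after word 8 ("argued").
Base order: Every teacher has reported that Ravi argued who had reviewed the photograph at the hearing.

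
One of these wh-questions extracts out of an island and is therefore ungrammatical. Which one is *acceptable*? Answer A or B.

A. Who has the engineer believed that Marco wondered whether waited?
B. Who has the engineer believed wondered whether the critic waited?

In A, the wh-phrase is extracted from inside a wh-island (introduced by "whether"), which blocks movement.
In B, the extraction path crosses only that-complement boundaries, which are transparent.
So B is grammatical.

B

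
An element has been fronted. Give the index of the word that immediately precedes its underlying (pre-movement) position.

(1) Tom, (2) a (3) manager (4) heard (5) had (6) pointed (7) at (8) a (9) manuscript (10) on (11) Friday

The displaced element is "Tom" (word 1).
It is linked across 1 clause boundary (Ø).
It functions as the subject of "pointed", so the gap sits immediately after word 4 ("heard").
Base order: A manager heard that Tom had pointed at a manuscript on Friday.

4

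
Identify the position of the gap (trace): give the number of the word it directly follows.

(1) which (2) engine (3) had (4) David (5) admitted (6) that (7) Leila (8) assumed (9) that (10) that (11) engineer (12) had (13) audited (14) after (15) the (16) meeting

13

The displaced element is "which engine" (word 2).
It is linked across 2 clause boundaries (that → that).
It functions as the direct object of "audited", so the gap sits immediately after word 13 ("audited").
Base order: David had admitted that Leila assumed that that engineer had audited which engine after the meeting.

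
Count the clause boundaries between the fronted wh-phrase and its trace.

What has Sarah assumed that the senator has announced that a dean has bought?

"what" is extracted from the object of "bought".
Boundaries crossed, outermost first: [that], [that] — 2 in total.

2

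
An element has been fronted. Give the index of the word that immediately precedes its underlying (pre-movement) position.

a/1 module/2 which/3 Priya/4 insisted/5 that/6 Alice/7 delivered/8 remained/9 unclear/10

The displaced element is "a module" (word 2).
It is linked across 1 clause boundary (that).
It functions as the direct object of "delivered", so the gap sits immediately after word 8 ("delivered").
Base order: Priya insisted that Alice delivered a module.

8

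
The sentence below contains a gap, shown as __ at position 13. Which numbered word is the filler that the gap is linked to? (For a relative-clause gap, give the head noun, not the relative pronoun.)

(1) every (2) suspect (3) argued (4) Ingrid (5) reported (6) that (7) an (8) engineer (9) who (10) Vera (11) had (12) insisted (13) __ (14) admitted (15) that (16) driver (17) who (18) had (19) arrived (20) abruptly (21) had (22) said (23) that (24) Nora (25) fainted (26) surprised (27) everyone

The gap at 13 is the subject of "admitted", inside a relative clause.
The relative pronoun is "who" (word 9); it is bound by the head noun immediately before it.
Its filler is the head noun "engineer", at word 8.

8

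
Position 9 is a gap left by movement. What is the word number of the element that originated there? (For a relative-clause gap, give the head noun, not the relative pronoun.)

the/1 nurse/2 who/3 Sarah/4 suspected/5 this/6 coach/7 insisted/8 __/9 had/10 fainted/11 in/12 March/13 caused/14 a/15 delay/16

2

The gap at 9 is the subject of "fainted", inside a relative clause.
The relative pronoun is "who" (word 3); it is bound by the head noun immediately before it.
Its filler is the head noun "nurse", at word 2.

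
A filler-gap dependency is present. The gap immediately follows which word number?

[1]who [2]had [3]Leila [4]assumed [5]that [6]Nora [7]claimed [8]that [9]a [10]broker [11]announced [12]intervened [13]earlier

The displaced element is "who" (word 1).
It is linked across 3 clause boundaries (that → that → Ø).
It functions as the subject of "intervened", so the gap sits immediately after word 11 ("announced").
Base order: Leila had assumed that Nora claimed that a broker announced who intervened earlier.

11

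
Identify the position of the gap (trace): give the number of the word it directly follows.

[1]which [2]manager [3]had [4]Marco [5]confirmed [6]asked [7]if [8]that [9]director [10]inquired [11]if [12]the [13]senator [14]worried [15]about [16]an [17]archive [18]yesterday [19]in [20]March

5

The displaced element is "which manager" (word 2).
It is linked across 1 clause boundary (Ø).
It functions as the subject of "asked", so the gap sits immediately after word 5 ("confirmed").
Base order: Marco had confirmed that which manager asked if that director inquired if the senator worried about an archive yesterday in March.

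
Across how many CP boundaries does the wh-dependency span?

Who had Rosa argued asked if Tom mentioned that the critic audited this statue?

"who" is extracted from the subject of "asked".
Boundaries crossed, outermost first: [Ø] — 1 in total.

1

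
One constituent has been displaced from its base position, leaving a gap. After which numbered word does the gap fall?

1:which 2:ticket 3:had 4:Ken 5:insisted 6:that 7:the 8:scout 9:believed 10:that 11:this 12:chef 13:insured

The displaced element is "which ticket" (word 2).
It is linked across 2 clause boundaries (that → that).
It functions as the direct object of "insured", so the gap sits immediately after word 13 ("insured").
Base order: Ken had insisted that the scout believed that this chef insured which ticket.

13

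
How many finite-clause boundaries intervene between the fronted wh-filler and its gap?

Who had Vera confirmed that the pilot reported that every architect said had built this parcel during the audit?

"who" is extracted from the subject of "built".
Boundaries crossed, outermost first: [that], [that], [Ø] — 3 in total.

3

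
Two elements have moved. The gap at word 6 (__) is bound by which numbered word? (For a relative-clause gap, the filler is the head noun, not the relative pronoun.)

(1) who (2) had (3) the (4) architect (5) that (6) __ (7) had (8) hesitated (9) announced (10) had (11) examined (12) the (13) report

The marked gap is inside the relative clause, the subject of "hesitated".
Its filler is the head noun "architect" (via "that"), at word 4.
(The other dependency links word 1 to a gap after word 9.)

4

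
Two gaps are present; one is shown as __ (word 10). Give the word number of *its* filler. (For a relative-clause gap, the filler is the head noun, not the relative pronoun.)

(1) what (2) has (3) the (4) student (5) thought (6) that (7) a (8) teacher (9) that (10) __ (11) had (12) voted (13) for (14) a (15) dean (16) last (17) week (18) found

The marked gap is inside the relative clause, the subject of "voted".
Its filler is the head noun "teacher" (via "that"), at word 8.
(The other dependency links word 1 to a gap after word 18.)

8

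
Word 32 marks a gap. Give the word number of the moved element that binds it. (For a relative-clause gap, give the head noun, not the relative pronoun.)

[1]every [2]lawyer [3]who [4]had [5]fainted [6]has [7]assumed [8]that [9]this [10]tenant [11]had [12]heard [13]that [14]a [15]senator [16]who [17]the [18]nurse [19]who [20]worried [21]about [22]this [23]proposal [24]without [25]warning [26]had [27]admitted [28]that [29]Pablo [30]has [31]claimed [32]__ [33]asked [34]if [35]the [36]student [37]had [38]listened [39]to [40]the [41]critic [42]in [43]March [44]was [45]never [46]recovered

The gap at 32 is the subject of "asked", inside a relative clause.
The relative pronoun is "who" (word 16); it is bound by the head noun immediately before it.
Its filler is the head noun "senator", at word 15.

15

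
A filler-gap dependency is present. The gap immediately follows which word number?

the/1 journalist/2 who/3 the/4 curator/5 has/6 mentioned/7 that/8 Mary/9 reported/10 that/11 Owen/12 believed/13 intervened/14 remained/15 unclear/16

The displaced element is "the journalist" (word 2).
It is linked across 3 clause boundaries (that → that → Ø).
It functions as the subject of "intervened", so the gap sits immediately after word 13 ("believed").
Base order: The curator has mentioned that Mary reported that Owen believed that the journalist intervened.

13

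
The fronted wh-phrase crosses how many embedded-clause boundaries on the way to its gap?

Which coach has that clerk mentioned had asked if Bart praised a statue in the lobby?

1

"which coach" is extracted from the subject of "asked".
Boundaries crossed, outermost first: [Ø] — 1 in total.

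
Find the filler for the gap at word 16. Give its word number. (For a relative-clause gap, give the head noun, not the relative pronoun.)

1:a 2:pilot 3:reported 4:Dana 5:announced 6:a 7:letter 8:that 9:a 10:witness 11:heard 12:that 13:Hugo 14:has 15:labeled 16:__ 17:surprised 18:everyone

The gap at 16 is the object of "labeled", inside a relative clause.
The relative pronoun is "that" (word 8); it is bound by the head noun immediately before it.
Its filler is the head noun "letter", at word 7.

7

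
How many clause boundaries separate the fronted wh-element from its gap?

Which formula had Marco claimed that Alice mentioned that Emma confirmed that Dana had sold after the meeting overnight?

"which formula" is extracted from the object of "sold".
Boundaries crossed, outermost first: [that], [that], [that] — 3 in total.

3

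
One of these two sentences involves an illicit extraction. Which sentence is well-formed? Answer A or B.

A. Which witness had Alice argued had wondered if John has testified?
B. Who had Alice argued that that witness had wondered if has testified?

A

In B, the wh-phrase is extracted from inside a wh-island (introduced by "if"), which blocks movement.
In A, the extraction path crosses only that-complement boundaries, which are transparent.
So A is grammatical.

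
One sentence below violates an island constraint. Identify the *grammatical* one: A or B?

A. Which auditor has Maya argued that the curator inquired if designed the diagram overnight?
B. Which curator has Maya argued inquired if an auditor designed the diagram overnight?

B

In A, the wh-phrase is extracted from inside a wh-island (introduced by "if"), which blocks movement.
In B, the extraction path crosses only that-complement boundaries, which are transparent.
So B is grammatical.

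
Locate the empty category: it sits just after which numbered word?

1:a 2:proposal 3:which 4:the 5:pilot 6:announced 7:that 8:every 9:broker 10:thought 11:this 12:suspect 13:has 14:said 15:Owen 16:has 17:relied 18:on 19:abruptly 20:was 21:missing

The displaced element is "a proposal" (word 2).
It is linked across 3 clause boundaries (that → Ø → Ø).
It functions as the object of the preposition "on" of "relied", so the gap sits immediately after word 18 ("on").
Base order: The pilot announced that every broker thought this suspect has said Owen has relied on a proposal abruptly.

18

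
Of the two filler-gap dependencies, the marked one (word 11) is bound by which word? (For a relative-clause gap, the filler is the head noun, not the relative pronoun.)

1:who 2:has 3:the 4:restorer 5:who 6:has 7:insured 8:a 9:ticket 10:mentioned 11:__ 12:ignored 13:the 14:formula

The marked gap is the subject of "ignored".
Its filler is the fronted wh-phrase "who", at word 1.
(The other dependency links word 4 to a gap after word 5.)

1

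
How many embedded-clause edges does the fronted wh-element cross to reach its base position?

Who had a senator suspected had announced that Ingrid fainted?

1

"who" is extracted from the subject of "announced".
Boundaries crossed, outermost first: [Ø] — 1 in total.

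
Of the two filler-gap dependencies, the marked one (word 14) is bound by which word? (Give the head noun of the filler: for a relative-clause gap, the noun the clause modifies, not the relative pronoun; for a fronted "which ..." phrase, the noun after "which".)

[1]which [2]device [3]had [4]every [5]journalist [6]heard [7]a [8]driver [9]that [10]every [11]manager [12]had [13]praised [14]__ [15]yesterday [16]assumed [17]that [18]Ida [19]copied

The marked gap is inside the relative clause, the direct object of "praised".
Its filler is the head noun "driver" (via "that"), at word 8.
(The other dependency links word 2 to a gap after word 19.)

8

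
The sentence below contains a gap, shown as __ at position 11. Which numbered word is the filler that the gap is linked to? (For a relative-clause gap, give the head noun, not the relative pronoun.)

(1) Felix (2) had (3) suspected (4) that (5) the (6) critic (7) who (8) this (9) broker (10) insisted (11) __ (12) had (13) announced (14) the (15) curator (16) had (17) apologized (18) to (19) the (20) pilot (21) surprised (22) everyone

The gap at 11 is the subject of "announced", inside a relative clause.
The relative pronoun is "who" (word 7); it is bound by the head noun immediately before it.
Its filler is the head noun "critic", at word 6.

6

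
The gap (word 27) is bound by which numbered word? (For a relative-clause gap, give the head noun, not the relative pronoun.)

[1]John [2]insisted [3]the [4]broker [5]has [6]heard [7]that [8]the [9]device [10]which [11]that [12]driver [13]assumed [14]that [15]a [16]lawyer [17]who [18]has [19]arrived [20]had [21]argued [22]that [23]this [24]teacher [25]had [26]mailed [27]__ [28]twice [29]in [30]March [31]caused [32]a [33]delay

9

The gap at 27 is the object of "mailed", inside a relative clause.
The relative pronoun is "which" (word 10); it is bound by the head noun immediately before it.
Its filler is the head noun "device", at word 9.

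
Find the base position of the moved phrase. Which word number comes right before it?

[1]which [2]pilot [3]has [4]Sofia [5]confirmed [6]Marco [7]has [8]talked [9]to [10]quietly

The displaced element is "which pilot" (word 2).
It is linked across 1 clause boundary (Ø).
It functions as the object of the preposition "to" of "talked", so the gap sits immediately after word 9 ("to").
Base order: Sofia has confirmed Marco has talked to which pilot quietly.

9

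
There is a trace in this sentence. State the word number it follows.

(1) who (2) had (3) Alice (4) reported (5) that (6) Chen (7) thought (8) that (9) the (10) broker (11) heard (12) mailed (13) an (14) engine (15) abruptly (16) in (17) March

11

The displaced element is "who" (word 1).
It is linked across 3 clause boundaries (that → that → Ø).
It functions as the subject of "mailed", so the gap sits immediately after word 11 ("heard").
Base order: Alice had reported that Chen thought that the broker heard that who mailed an engine abruptly in March.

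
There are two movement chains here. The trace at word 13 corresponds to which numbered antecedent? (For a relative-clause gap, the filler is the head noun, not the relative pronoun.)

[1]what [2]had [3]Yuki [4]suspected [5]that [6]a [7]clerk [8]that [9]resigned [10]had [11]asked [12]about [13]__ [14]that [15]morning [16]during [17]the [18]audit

The marked gap is the object of the preposition "about" of "asked".
Its filler is the fronted wh-phrase "what", at word 1.
(The other dependency links word 7 to a gap after word 8.)

1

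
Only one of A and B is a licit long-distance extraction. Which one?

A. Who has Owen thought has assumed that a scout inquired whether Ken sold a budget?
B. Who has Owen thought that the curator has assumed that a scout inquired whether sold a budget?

A

In B, the wh-phrase is extracted from inside a wh-island (introduced by "whether"), which blocks movement.
In A, the extraction path crosses only that-complement boundaries, which are transparent.
So A is grammatical.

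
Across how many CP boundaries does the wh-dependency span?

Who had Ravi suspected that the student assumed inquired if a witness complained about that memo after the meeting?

"who" is extracted from the subject of "inquired".
Boundaries crossed, outermost first: [that], [Ø] — 2 in total.

2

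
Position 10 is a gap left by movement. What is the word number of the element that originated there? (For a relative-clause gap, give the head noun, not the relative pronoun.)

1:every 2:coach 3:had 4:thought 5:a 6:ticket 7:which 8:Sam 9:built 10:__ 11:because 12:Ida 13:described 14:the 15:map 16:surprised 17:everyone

The gap at 10 is the object of "built", inside a relative clause.
The relative pronoun is "which" (word 7); it is bound by the head noun immediately before it.
Its filler is the head noun "ticket", at word 6.

6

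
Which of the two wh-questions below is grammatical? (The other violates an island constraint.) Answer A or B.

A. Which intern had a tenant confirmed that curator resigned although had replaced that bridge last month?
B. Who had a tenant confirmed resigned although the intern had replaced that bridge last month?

In A, the wh-phrase is extracted from inside an adjunct island (introduced by "although"), which blocks movement.
In B, the extraction path crosses only that-complement boundaries, which are transparent.
So B is grammatical.

B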